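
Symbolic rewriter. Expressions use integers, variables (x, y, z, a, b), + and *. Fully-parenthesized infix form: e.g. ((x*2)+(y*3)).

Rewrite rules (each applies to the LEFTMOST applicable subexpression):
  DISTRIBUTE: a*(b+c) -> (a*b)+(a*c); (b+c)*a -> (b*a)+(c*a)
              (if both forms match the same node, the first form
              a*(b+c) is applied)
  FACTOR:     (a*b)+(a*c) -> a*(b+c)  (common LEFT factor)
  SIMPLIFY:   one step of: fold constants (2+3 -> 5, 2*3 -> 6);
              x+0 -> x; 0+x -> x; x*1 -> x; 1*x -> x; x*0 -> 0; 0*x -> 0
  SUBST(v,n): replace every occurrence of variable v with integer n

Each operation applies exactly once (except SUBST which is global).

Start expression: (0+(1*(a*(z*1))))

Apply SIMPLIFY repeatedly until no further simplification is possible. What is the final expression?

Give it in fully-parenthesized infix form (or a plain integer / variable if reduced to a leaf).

Start: (0+(1*(a*(z*1))))
Step 1: at root: (0+(1*(a*(z*1)))) -> (1*(a*(z*1))); overall: (0+(1*(a*(z*1)))) -> (1*(a*(z*1)))
Step 2: at root: (1*(a*(z*1))) -> (a*(z*1)); overall: (1*(a*(z*1))) -> (a*(z*1))
Step 3: at R: (z*1) -> z; overall: (a*(z*1)) -> (a*z)
Fixed point: (a*z)

Answer: (a*z)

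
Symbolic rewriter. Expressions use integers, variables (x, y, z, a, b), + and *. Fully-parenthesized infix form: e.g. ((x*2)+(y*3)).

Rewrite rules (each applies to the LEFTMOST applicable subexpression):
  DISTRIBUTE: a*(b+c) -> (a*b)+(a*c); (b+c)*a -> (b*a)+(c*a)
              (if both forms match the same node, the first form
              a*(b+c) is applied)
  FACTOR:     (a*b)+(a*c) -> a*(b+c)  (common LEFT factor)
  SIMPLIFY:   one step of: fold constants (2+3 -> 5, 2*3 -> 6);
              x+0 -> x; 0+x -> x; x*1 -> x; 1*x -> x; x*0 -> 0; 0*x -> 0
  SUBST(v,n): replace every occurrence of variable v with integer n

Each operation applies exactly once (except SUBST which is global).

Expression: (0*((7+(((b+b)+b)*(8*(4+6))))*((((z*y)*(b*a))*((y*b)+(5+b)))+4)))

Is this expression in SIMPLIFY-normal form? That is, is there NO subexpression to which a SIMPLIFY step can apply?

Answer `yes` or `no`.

Expression: (0*((7+(((b+b)+b)*(8*(4+6))))*((((z*y)*(b*a))*((y*b)+(5+b)))+4)))
Scanning for simplifiable subexpressions (pre-order)...
  at root: (0*((7+(((b+b)+b)*(8*(4+6))))*((((z*y)*(b*a))*((y*b)+(5+b)))+4))) (SIMPLIFIABLE)
  at R: ((7+(((b+b)+b)*(8*(4+6))))*((((z*y)*(b*a))*((y*b)+(5+b)))+4)) (not simplifiable)
  at RL: (7+(((b+b)+b)*(8*(4+6)))) (not simplifiable)
  at RLR: (((b+b)+b)*(8*(4+6))) (not simplifiable)
  at RLRL: ((b+b)+b) (not simplifiable)
  at RLRLL: (b+b) (not simplifiable)
  at RLRR: (8*(4+6)) (not simplifiable)
  at RLRRR: (4+6) (SIMPLIFIABLE)
  at RR: ((((z*y)*(b*a))*((y*b)+(5+b)))+4) (not simplifiable)
  at RRL: (((z*y)*(b*a))*((y*b)+(5+b))) (not simplifiable)
  at RRLL: ((z*y)*(b*a)) (not simplifiable)
  at RRLLL: (z*y) (not simplifiable)
  at RRLLR: (b*a) (not simplifiable)
  at RRLR: ((y*b)+(5+b)) (not simplifiable)
  at RRLRL: (y*b) (not simplifiable)
  at RRLRR: (5+b) (not simplifiable)
Found simplifiable subexpr at path root: (0*((7+(((b+b)+b)*(8*(4+6))))*((((z*y)*(b*a))*((y*b)+(5+b)))+4)))
One SIMPLIFY step would give: 0
-> NOT in normal form.

Answer: no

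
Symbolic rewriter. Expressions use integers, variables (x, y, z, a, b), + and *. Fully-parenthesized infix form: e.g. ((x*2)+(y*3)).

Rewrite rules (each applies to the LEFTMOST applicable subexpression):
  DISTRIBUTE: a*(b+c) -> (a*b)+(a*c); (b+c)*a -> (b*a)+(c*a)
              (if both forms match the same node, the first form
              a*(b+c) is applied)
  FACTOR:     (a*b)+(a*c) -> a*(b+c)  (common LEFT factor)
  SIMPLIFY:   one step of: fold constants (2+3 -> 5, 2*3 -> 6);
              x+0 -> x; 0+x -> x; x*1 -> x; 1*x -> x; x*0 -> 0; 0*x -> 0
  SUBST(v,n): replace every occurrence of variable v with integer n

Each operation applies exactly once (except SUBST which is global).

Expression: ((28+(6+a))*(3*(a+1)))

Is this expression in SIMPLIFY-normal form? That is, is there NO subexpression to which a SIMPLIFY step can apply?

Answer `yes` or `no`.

Answer: yes

Derivation:
Expression: ((28+(6+a))*(3*(a+1)))
Scanning for simplifiable subexpressions (pre-order)...
  at root: ((28+(6+a))*(3*(a+1))) (not simplifiable)
  at L: (28+(6+a)) (not simplifiable)
  at LR: (6+a) (not simplifiable)
  at R: (3*(a+1)) (not simplifiable)
  at RR: (a+1) (not simplifiable)
Result: no simplifiable subexpression found -> normal form.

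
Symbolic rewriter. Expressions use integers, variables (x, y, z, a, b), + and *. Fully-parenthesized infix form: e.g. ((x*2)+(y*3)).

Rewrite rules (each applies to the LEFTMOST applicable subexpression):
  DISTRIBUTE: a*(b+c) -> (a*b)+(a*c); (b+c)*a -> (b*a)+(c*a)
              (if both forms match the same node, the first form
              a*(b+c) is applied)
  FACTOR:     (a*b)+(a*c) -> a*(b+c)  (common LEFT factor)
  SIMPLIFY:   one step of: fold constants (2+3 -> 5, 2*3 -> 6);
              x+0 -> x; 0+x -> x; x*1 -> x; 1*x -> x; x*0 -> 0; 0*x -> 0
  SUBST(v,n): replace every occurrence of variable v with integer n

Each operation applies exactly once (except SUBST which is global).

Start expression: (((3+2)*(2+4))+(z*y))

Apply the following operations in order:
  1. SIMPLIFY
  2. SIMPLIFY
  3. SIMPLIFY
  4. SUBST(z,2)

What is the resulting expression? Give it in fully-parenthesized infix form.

Answer: (30+(2*y))

Derivation:
Start: (((3+2)*(2+4))+(z*y))
Apply SIMPLIFY at LL (target: (3+2)): (((3+2)*(2+4))+(z*y)) -> ((5*(2+4))+(z*y))
Apply SIMPLIFY at LR (target: (2+4)): ((5*(2+4))+(z*y)) -> ((5*6)+(z*y))
Apply SIMPLIFY at L (target: (5*6)): ((5*6)+(z*y)) -> (30+(z*y))
Apply SUBST(z,2): (30+(z*y)) -> (30+(2*y))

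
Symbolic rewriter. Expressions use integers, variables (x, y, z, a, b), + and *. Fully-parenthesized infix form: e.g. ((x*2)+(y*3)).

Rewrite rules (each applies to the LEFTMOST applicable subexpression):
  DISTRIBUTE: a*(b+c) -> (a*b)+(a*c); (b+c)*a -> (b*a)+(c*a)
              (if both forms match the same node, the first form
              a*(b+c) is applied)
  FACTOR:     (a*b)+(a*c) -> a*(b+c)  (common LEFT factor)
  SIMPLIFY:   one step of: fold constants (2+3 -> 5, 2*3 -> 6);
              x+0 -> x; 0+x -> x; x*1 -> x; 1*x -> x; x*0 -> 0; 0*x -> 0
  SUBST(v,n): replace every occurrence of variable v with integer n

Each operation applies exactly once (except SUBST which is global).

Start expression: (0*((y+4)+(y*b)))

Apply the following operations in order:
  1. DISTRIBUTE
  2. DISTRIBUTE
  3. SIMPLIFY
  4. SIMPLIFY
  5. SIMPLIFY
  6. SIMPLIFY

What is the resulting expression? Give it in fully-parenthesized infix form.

Start: (0*((y+4)+(y*b)))
Apply DISTRIBUTE at root (target: (0*((y+4)+(y*b)))): (0*((y+4)+(y*b))) -> ((0*(y+4))+(0*(y*b)))
Apply DISTRIBUTE at L (target: (0*(y+4))): ((0*(y+4))+(0*(y*b))) -> (((0*y)+(0*4))+(0*(y*b)))
Apply SIMPLIFY at LL (target: (0*y)): (((0*y)+(0*4))+(0*(y*b))) -> ((0+(0*4))+(0*(y*b)))
Apply SIMPLIFY at L (target: (0+(0*4))): ((0+(0*4))+(0*(y*b))) -> ((0*4)+(0*(y*b)))
Apply SIMPLIFY at L (target: (0*4)): ((0*4)+(0*(y*b))) -> (0+(0*(y*b)))
Apply SIMPLIFY at root (target: (0+(0*(y*b)))): (0+(0*(y*b))) -> (0*(y*b))

Answer: (0*(y*b))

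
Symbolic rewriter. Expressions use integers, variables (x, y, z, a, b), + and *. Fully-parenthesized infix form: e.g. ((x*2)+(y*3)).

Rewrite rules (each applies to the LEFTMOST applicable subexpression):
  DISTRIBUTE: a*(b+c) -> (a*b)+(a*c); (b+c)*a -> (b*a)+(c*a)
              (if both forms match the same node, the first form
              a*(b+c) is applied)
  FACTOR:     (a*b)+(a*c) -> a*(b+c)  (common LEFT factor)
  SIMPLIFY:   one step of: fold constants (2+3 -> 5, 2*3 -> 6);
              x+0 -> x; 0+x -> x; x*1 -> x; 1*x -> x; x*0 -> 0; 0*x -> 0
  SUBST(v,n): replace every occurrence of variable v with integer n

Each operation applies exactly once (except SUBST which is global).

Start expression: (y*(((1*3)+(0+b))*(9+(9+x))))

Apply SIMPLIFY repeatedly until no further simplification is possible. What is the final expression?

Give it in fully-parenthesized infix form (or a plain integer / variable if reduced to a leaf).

Start: (y*(((1*3)+(0+b))*(9+(9+x))))
Step 1: at RLL: (1*3) -> 3; overall: (y*(((1*3)+(0+b))*(9+(9+x)))) -> (y*((3+(0+b))*(9+(9+x))))
Step 2: at RLR: (0+b) -> b; overall: (y*((3+(0+b))*(9+(9+x)))) -> (y*((3+b)*(9+(9+x))))
Fixed point: (y*((3+b)*(9+(9+x))))

Answer: (y*((3+b)*(9+(9+x))))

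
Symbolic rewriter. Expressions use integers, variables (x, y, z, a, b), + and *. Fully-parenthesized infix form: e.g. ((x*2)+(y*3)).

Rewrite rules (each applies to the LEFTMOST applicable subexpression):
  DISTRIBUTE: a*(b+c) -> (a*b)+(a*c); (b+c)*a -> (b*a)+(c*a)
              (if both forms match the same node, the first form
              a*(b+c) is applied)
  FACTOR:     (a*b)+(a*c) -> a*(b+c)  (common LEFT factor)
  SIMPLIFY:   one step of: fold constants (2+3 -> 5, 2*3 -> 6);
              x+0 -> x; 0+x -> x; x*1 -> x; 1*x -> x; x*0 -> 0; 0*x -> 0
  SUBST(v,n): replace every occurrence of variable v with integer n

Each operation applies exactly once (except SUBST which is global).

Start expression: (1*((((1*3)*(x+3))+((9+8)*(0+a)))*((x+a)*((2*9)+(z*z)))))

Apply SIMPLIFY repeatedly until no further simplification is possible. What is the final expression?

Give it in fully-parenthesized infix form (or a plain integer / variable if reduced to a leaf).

Start: (1*((((1*3)*(x+3))+((9+8)*(0+a)))*((x+a)*((2*9)+(z*z)))))
Step 1: at root: (1*((((1*3)*(x+3))+((9+8)*(0+a)))*((x+a)*((2*9)+(z*z))))) -> ((((1*3)*(x+3))+((9+8)*(0+a)))*((x+a)*((2*9)+(z*z)))); overall: (1*((((1*3)*(x+3))+((9+8)*(0+a)))*((x+a)*((2*9)+(z*z))))) -> ((((1*3)*(x+3))+((9+8)*(0+a)))*((x+a)*((2*9)+(z*z))))
Step 2: at LLL: (1*3) -> 3; overall: ((((1*3)*(x+3))+((9+8)*(0+a)))*((x+a)*((2*9)+(z*z)))) -> (((3*(x+3))+((9+8)*(0+a)))*((x+a)*((2*9)+(z*z))))
Step 3: at LRL: (9+8) -> 17; overall: (((3*(x+3))+((9+8)*(0+a)))*((x+a)*((2*9)+(z*z)))) -> (((3*(x+3))+(17*(0+a)))*((x+a)*((2*9)+(z*z))))
Step 4: at LRR: (0+a) -> a; overall: (((3*(x+3))+(17*(0+a)))*((x+a)*((2*9)+(z*z)))) -> (((3*(x+3))+(17*a))*((x+a)*((2*9)+(z*z))))
Step 5: at RRL: (2*9) -> 18; overall: (((3*(x+3))+(17*a))*((x+a)*((2*9)+(z*z)))) -> (((3*(x+3))+(17*a))*((x+a)*(18+(z*z))))
Fixed point: (((3*(x+3))+(17*a))*((x+a)*(18+(z*z))))

Answer: (((3*(x+3))+(17*a))*((x+a)*(18+(z*z))))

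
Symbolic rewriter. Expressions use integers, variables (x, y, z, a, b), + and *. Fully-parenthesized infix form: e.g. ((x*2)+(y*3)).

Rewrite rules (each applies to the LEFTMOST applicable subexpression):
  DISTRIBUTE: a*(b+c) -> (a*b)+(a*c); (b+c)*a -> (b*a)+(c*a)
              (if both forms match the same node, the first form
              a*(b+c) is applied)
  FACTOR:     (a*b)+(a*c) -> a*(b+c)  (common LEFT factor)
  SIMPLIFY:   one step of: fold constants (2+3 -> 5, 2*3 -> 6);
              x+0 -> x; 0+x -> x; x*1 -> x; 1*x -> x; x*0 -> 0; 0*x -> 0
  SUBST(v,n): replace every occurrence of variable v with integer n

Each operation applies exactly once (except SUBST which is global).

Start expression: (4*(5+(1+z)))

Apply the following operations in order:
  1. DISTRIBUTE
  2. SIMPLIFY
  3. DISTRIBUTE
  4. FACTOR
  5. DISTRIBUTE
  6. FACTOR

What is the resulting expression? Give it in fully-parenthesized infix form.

Answer: (20+(4*(1+z)))

Derivation:
Start: (4*(5+(1+z)))
Apply DISTRIBUTE at root (target: (4*(5+(1+z)))): (4*(5+(1+z))) -> ((4*5)+(4*(1+z)))
Apply SIMPLIFY at L (target: (4*5)): ((4*5)+(4*(1+z))) -> (20+(4*(1+z)))
Apply DISTRIBUTE at R (target: (4*(1+z))): (20+(4*(1+z))) -> (20+((4*1)+(4*z)))
Apply FACTOR at R (target: ((4*1)+(4*z))): (20+((4*1)+(4*z))) -> (20+(4*(1+z)))
Apply DISTRIBUTE at R (target: (4*(1+z))): (20+(4*(1+z))) -> (20+((4*1)+(4*z)))
Apply FACTOR at R (target: ((4*1)+(4*z))): (20+((4*1)+(4*z))) -> (20+(4*(1+z)))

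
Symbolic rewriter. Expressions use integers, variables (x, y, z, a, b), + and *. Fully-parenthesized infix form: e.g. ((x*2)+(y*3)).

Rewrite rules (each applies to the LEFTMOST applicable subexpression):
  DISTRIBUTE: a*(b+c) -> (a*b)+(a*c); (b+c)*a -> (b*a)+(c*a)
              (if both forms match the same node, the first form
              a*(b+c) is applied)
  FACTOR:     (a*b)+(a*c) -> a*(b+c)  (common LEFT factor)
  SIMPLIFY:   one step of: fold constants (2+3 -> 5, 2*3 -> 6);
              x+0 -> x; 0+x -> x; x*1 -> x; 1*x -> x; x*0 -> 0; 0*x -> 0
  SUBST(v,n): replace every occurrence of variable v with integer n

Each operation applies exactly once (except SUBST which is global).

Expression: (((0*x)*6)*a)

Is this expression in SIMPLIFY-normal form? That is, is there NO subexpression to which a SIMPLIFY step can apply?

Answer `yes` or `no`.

Answer: no

Derivation:
Expression: (((0*x)*6)*a)
Scanning for simplifiable subexpressions (pre-order)...
  at root: (((0*x)*6)*a) (not simplifiable)
  at L: ((0*x)*6) (not simplifiable)
  at LL: (0*x) (SIMPLIFIABLE)
Found simplifiable subexpr at path LL: (0*x)
One SIMPLIFY step would give: ((0*6)*a)
-> NOT in normal form.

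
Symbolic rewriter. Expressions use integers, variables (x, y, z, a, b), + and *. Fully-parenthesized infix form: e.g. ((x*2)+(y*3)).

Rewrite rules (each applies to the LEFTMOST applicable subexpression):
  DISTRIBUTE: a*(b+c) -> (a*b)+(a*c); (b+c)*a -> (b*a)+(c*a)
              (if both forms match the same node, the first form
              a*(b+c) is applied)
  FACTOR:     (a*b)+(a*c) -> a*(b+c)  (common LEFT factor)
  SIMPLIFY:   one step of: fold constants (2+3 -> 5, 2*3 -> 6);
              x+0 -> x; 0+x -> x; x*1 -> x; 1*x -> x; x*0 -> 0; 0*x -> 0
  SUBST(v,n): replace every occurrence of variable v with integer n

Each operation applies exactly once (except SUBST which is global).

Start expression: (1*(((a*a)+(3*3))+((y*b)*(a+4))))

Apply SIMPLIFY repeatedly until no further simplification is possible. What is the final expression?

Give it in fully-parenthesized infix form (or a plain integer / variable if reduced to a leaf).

Answer: (((a*a)+9)+((y*b)*(a+4)))

Derivation:
Start: (1*(((a*a)+(3*3))+((y*b)*(a+4))))
Step 1: at root: (1*(((a*a)+(3*3))+((y*b)*(a+4)))) -> (((a*a)+(3*3))+((y*b)*(a+4))); overall: (1*(((a*a)+(3*3))+((y*b)*(a+4)))) -> (((a*a)+(3*3))+((y*b)*(a+4)))
Step 2: at LR: (3*3) -> 9; overall: (((a*a)+(3*3))+((y*b)*(a+4))) -> (((a*a)+9)+((y*b)*(a+4)))
Fixed point: (((a*a)+9)+((y*b)*(a+4)))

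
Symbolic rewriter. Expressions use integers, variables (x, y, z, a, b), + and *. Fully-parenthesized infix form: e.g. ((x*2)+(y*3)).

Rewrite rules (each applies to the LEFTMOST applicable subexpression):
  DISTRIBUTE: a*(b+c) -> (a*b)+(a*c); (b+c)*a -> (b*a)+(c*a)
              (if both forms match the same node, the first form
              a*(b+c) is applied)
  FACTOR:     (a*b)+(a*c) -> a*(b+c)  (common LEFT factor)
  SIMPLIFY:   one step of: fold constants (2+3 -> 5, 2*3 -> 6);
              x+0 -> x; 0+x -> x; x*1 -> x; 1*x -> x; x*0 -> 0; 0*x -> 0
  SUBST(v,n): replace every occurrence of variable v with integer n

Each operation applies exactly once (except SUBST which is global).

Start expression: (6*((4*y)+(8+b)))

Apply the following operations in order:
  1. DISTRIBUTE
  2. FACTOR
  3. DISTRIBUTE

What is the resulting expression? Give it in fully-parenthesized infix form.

Start: (6*((4*y)+(8+b)))
Apply DISTRIBUTE at root (target: (6*((4*y)+(8+b)))): (6*((4*y)+(8+b))) -> ((6*(4*y))+(6*(8+b)))
Apply FACTOR at root (target: ((6*(4*y))+(6*(8+b)))): ((6*(4*y))+(6*(8+b))) -> (6*((4*y)+(8+b)))
Apply DISTRIBUTE at root (target: (6*((4*y)+(8+b)))): (6*((4*y)+(8+b))) -> ((6*(4*y))+(6*(8+b)))

Answer: ((6*(4*y))+(6*(8+b)))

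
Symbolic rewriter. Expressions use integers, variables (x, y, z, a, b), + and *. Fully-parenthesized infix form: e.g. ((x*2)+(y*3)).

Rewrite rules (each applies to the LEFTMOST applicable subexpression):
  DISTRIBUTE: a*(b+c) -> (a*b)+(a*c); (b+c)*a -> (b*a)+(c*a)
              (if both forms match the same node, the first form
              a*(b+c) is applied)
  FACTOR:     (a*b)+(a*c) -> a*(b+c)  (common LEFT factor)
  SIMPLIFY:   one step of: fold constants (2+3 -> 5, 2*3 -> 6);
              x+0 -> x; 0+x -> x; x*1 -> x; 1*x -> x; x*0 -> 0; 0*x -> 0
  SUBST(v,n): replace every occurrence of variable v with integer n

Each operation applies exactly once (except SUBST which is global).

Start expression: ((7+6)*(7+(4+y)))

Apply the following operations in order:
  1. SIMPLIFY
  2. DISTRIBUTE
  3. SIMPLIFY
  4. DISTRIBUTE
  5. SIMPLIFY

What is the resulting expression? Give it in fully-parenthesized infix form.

Start: ((7+6)*(7+(4+y)))
Apply SIMPLIFY at L (target: (7+6)): ((7+6)*(7+(4+y))) -> (13*(7+(4+y)))
Apply DISTRIBUTE at root (target: (13*(7+(4+y)))): (13*(7+(4+y))) -> ((13*7)+(13*(4+y)))
Apply SIMPLIFY at L (target: (13*7)): ((13*7)+(13*(4+y))) -> (91+(13*(4+y)))
Apply DISTRIBUTE at R (target: (13*(4+y))): (91+(13*(4+y))) -> (91+((13*4)+(13*y)))
Apply SIMPLIFY at RL (target: (13*4)): (91+((13*4)+(13*y))) -> (91+(52+(13*y)))

Answer: (91+(52+(13*y)))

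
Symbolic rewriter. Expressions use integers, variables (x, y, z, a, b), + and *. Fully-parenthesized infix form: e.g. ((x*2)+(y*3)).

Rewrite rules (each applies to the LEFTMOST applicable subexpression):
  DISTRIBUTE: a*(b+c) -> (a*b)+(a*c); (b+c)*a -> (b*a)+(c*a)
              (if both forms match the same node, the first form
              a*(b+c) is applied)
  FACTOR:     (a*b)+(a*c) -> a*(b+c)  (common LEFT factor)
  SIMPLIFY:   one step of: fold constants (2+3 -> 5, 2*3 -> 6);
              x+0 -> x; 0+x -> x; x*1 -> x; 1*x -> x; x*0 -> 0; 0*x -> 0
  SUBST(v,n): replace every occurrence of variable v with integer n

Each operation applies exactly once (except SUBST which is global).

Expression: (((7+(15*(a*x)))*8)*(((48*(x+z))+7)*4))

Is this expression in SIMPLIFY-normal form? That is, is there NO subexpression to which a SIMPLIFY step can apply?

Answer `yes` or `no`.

Expression: (((7+(15*(a*x)))*8)*(((48*(x+z))+7)*4))
Scanning for simplifiable subexpressions (pre-order)...
  at root: (((7+(15*(a*x)))*8)*(((48*(x+z))+7)*4)) (not simplifiable)
  at L: ((7+(15*(a*x)))*8) (not simplifiable)
  at LL: (7+(15*(a*x))) (not simplifiable)
  at LLR: (15*(a*x)) (not simplifiable)
  at LLRR: (a*x) (not simplifiable)
  at R: (((48*(x+z))+7)*4) (not simplifiable)
  at RL: ((48*(x+z))+7) (not simplifiable)
  at RLL: (48*(x+z)) (not simplifiable)
  at RLLR: (x+z) (not simplifiable)
Result: no simplifiable subexpression found -> normal form.

Answer: yes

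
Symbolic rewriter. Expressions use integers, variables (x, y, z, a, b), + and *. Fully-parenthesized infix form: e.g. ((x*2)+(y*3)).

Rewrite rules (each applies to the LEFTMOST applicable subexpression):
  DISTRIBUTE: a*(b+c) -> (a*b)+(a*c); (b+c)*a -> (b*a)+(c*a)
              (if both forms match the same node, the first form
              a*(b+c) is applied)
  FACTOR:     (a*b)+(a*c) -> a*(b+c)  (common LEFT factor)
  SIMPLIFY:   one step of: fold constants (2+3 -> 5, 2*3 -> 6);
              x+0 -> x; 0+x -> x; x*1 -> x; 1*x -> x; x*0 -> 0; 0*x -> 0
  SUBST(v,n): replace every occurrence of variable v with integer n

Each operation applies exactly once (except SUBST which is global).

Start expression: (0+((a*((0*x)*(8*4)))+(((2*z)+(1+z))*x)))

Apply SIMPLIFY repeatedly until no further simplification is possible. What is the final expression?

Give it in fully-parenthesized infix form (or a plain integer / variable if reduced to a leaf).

Start: (0+((a*((0*x)*(8*4)))+(((2*z)+(1+z))*x)))
Step 1: at root: (0+((a*((0*x)*(8*4)))+(((2*z)+(1+z))*x))) -> ((a*((0*x)*(8*4)))+(((2*z)+(1+z))*x)); overall: (0+((a*((0*x)*(8*4)))+(((2*z)+(1+z))*x))) -> ((a*((0*x)*(8*4)))+(((2*z)+(1+z))*x))
Step 2: at LRL: (0*x) -> 0; overall: ((a*((0*x)*(8*4)))+(((2*z)+(1+z))*x)) -> ((a*(0*(8*4)))+(((2*z)+(1+z))*x))
Step 3: at LR: (0*(8*4)) -> 0; overall: ((a*(0*(8*4)))+(((2*z)+(1+z))*x)) -> ((a*0)+(((2*z)+(1+z))*x))
Step 4: at L: (a*0) -> 0; overall: ((a*0)+(((2*z)+(1+z))*x)) -> (0+(((2*z)+(1+z))*x))
Step 5: at root: (0+(((2*z)+(1+z))*x)) -> (((2*z)+(1+z))*x); overall: (0+(((2*z)+(1+z))*x)) -> (((2*z)+(1+z))*x)
Fixed point: (((2*z)+(1+z))*x)

Answer: (((2*z)+(1+z))*x)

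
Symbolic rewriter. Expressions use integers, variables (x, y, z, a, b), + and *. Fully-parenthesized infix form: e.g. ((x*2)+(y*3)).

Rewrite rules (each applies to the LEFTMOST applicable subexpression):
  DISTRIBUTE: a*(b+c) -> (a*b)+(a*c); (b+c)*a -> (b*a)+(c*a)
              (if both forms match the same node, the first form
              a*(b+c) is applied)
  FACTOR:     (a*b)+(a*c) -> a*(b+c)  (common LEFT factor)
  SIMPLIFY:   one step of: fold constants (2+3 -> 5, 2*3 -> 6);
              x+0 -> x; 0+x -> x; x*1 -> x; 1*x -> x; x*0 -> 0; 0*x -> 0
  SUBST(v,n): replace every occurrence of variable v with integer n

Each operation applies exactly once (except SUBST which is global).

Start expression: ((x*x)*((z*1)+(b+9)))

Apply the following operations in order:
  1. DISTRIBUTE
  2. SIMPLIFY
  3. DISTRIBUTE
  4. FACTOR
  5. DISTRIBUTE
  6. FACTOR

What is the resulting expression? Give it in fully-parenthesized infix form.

Answer: (((x*x)*z)+((x*x)*(b+9)))

Derivation:
Start: ((x*x)*((z*1)+(b+9)))
Apply DISTRIBUTE at root (target: ((x*x)*((z*1)+(b+9)))): ((x*x)*((z*1)+(b+9))) -> (((x*x)*(z*1))+((x*x)*(b+9)))
Apply SIMPLIFY at LR (target: (z*1)): (((x*x)*(z*1))+((x*x)*(b+9))) -> (((x*x)*z)+((x*x)*(b+9)))
Apply DISTRIBUTE at R (target: ((x*x)*(b+9))): (((x*x)*z)+((x*x)*(b+9))) -> (((x*x)*z)+(((x*x)*b)+((x*x)*9)))
Apply FACTOR at R (target: (((x*x)*b)+((x*x)*9))): (((x*x)*z)+(((x*x)*b)+((x*x)*9))) -> (((x*x)*z)+((x*x)*(b+9)))
Apply DISTRIBUTE at R (target: ((x*x)*(b+9))): (((x*x)*z)+((x*x)*(b+9))) -> (((x*x)*z)+(((x*x)*b)+((x*x)*9)))
Apply FACTOR at R (target: (((x*x)*b)+((x*x)*9))): (((x*x)*z)+(((x*x)*b)+((x*x)*9))) -> (((x*x)*z)+((x*x)*(b+9)))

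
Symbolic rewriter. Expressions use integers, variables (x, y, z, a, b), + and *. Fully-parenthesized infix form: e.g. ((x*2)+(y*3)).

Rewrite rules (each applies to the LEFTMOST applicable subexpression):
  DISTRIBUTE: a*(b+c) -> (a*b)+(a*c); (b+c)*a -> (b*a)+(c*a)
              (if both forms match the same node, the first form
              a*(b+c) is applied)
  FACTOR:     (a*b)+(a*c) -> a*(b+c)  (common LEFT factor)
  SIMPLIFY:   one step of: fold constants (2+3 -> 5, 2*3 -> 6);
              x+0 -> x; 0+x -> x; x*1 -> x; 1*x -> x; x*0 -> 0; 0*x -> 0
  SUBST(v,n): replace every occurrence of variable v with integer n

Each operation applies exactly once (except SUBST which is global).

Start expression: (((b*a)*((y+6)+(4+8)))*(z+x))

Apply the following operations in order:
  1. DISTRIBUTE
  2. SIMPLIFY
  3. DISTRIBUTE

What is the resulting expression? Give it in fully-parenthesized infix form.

Start: (((b*a)*((y+6)+(4+8)))*(z+x))
Apply DISTRIBUTE at root (target: (((b*a)*((y+6)+(4+8)))*(z+x))): (((b*a)*((y+6)+(4+8)))*(z+x)) -> ((((b*a)*((y+6)+(4+8)))*z)+(((b*a)*((y+6)+(4+8)))*x))
Apply SIMPLIFY at LLRR (target: (4+8)): ((((b*a)*((y+6)+(4+8)))*z)+(((b*a)*((y+6)+(4+8)))*x)) -> ((((b*a)*((y+6)+12))*z)+(((b*a)*((y+6)+(4+8)))*x))
Apply DISTRIBUTE at LL (target: ((b*a)*((y+6)+12))): ((((b*a)*((y+6)+12))*z)+(((b*a)*((y+6)+(4+8)))*x)) -> (((((b*a)*(y+6))+((b*a)*12))*z)+(((b*a)*((y+6)+(4+8)))*x))

Answer: (((((b*a)*(y+6))+((b*a)*12))*z)+(((b*a)*((y+6)+(4+8)))*x))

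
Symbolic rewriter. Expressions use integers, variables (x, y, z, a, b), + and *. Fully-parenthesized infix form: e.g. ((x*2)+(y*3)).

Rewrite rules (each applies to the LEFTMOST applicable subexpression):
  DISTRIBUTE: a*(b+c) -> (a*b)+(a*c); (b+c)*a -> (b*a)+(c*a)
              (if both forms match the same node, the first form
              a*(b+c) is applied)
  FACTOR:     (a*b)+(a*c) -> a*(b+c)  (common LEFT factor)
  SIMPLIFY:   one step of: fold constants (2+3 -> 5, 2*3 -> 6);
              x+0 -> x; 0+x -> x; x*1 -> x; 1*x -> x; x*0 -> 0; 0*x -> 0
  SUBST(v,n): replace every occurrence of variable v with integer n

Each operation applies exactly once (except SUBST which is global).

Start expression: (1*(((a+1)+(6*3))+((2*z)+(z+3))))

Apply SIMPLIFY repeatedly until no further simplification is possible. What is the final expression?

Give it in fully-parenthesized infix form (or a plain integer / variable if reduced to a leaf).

Answer: (((a+1)+18)+((2*z)+(z+3)))

Derivation:
Start: (1*(((a+1)+(6*3))+((2*z)+(z+3))))
Step 1: at root: (1*(((a+1)+(6*3))+((2*z)+(z+3)))) -> (((a+1)+(6*3))+((2*z)+(z+3))); overall: (1*(((a+1)+(6*3))+((2*z)+(z+3)))) -> (((a+1)+(6*3))+((2*z)+(z+3)))
Step 2: at LR: (6*3) -> 18; overall: (((a+1)+(6*3))+((2*z)+(z+3))) -> (((a+1)+18)+((2*z)+(z+3)))
Fixed point: (((a+1)+18)+((2*z)+(z+3)))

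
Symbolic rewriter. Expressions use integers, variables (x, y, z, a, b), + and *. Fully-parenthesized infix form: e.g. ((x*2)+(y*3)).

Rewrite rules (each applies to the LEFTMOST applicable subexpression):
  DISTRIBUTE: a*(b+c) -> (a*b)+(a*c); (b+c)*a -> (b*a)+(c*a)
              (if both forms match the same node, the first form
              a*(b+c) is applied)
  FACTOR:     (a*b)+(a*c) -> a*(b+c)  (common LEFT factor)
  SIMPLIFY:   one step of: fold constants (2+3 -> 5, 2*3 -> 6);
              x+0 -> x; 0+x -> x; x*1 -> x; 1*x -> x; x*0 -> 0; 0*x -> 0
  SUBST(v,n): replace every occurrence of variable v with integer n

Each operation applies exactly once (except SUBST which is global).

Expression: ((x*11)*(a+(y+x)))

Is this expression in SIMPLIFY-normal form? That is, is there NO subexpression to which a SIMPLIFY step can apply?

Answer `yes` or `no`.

Expression: ((x*11)*(a+(y+x)))
Scanning for simplifiable subexpressions (pre-order)...
  at root: ((x*11)*(a+(y+x))) (not simplifiable)
  at L: (x*11) (not simplifiable)
  at R: (a+(y+x)) (not simplifiable)
  at RR: (y+x) (not simplifiable)
Result: no simplifiable subexpression found -> normal form.

Answer: yes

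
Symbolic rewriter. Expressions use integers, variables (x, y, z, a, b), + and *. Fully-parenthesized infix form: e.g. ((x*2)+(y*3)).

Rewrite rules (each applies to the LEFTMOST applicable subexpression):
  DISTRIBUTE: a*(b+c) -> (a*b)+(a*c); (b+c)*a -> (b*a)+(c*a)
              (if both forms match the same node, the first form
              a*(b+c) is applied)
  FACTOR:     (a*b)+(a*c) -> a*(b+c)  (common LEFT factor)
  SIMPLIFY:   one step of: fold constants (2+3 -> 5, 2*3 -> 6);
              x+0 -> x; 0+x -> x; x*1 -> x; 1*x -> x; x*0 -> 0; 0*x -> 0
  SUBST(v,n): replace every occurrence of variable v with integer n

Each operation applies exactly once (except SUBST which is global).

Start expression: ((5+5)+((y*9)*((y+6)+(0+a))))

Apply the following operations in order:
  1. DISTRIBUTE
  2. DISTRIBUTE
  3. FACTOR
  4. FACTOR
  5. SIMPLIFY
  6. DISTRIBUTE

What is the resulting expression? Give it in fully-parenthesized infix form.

Start: ((5+5)+((y*9)*((y+6)+(0+a))))
Apply DISTRIBUTE at R (target: ((y*9)*((y+6)+(0+a)))): ((5+5)+((y*9)*((y+6)+(0+a)))) -> ((5+5)+(((y*9)*(y+6))+((y*9)*(0+a))))
Apply DISTRIBUTE at RL (target: ((y*9)*(y+6))): ((5+5)+(((y*9)*(y+6))+((y*9)*(0+a)))) -> ((5+5)+((((y*9)*y)+((y*9)*6))+((y*9)*(0+a))))
Apply FACTOR at RL (target: (((y*9)*y)+((y*9)*6))): ((5+5)+((((y*9)*y)+((y*9)*6))+((y*9)*(0+a)))) -> ((5+5)+(((y*9)*(y+6))+((y*9)*(0+a))))
Apply FACTOR at R (target: (((y*9)*(y+6))+((y*9)*(0+a)))): ((5+5)+(((y*9)*(y+6))+((y*9)*(0+a)))) -> ((5+5)+((y*9)*((y+6)+(0+a))))
Apply SIMPLIFY at L (target: (5+5)): ((5+5)+((y*9)*((y+6)+(0+a)))) -> (10+((y*9)*((y+6)+(0+a))))
Apply DISTRIBUTE at R (target: ((y*9)*((y+6)+(0+a)))): (10+((y*9)*((y+6)+(0+a)))) -> (10+(((y*9)*(y+6))+((y*9)*(0+a))))

Answer: (10+(((y*9)*(y+6))+((y*9)*(0+a))))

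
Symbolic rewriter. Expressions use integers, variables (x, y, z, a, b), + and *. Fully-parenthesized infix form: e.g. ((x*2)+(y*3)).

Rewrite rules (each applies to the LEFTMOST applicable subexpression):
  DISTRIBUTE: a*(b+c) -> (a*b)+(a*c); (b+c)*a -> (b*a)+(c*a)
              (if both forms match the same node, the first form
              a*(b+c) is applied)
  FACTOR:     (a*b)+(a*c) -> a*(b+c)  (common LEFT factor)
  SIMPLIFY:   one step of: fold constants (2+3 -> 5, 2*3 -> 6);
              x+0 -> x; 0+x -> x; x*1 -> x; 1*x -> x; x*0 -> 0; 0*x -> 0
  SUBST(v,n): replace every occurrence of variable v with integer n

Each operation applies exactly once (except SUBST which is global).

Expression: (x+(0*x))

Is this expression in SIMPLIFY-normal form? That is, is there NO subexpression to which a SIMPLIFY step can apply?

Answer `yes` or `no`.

Answer: no

Derivation:
Expression: (x+(0*x))
Scanning for simplifiable subexpressions (pre-order)...
  at root: (x+(0*x)) (not simplifiable)
  at R: (0*x) (SIMPLIFIABLE)
Found simplifiable subexpr at path R: (0*x)
One SIMPLIFY step would give: (x+0)
-> NOT in normal form.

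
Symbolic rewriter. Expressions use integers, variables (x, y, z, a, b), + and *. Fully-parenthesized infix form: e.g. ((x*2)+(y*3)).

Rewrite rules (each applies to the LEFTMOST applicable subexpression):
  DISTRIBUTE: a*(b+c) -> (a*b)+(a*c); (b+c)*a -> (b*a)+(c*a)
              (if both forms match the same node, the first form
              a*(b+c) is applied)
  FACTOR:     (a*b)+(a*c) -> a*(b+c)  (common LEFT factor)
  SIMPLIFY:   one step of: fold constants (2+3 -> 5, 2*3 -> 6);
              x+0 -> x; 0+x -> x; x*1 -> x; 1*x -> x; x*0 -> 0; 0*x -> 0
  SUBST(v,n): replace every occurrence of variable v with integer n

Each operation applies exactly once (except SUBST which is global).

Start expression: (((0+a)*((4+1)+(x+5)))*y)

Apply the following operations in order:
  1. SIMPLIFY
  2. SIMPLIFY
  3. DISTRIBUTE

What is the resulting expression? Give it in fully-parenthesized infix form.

Answer: (((a*5)+(a*(x+5)))*y)

Derivation:
Start: (((0+a)*((4+1)+(x+5)))*y)
Apply SIMPLIFY at LL (target: (0+a)): (((0+a)*((4+1)+(x+5)))*y) -> ((a*((4+1)+(x+5)))*y)
Apply SIMPLIFY at LRL (target: (4+1)): ((a*((4+1)+(x+5)))*y) -> ((a*(5+(x+5)))*y)
Apply DISTRIBUTE at L (target: (a*(5+(x+5)))): ((a*(5+(x+5)))*y) -> (((a*5)+(a*(x+5)))*y)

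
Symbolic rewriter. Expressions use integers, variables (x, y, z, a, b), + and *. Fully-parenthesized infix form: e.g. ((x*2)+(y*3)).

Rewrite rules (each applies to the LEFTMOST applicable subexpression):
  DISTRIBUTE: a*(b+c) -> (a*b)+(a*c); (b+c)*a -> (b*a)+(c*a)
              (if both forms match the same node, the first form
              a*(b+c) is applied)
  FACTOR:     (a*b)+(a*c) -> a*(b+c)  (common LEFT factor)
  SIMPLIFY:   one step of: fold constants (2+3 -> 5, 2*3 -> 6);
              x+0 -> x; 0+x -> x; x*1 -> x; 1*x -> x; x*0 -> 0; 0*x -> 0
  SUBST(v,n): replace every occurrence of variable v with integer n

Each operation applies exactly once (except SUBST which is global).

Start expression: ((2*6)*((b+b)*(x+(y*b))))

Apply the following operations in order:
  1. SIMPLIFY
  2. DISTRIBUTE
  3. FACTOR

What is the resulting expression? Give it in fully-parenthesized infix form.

Start: ((2*6)*((b+b)*(x+(y*b))))
Apply SIMPLIFY at L (target: (2*6)): ((2*6)*((b+b)*(x+(y*b)))) -> (12*((b+b)*(x+(y*b))))
Apply DISTRIBUTE at R (target: ((b+b)*(x+(y*b)))): (12*((b+b)*(x+(y*b)))) -> (12*(((b+b)*x)+((b+b)*(y*b))))
Apply FACTOR at R (target: (((b+b)*x)+((b+b)*(y*b)))): (12*(((b+b)*x)+((b+b)*(y*b)))) -> (12*((b+b)*(x+(y*b))))

Answer: (12*((b+b)*(x+(y*b))))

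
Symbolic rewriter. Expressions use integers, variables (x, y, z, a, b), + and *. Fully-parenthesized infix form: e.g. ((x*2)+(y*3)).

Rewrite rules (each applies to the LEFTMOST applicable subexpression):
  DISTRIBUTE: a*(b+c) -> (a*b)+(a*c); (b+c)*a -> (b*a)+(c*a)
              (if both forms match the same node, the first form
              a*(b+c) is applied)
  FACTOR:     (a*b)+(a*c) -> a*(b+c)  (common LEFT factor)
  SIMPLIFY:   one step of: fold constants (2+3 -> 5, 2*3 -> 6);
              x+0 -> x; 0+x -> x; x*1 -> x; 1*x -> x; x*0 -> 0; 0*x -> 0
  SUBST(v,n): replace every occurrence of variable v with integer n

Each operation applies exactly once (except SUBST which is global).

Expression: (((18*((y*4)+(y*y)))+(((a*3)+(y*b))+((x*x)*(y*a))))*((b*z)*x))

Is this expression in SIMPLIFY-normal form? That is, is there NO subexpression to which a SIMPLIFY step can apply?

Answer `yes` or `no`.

Expression: (((18*((y*4)+(y*y)))+(((a*3)+(y*b))+((x*x)*(y*a))))*((b*z)*x))
Scanning for simplifiable subexpressions (pre-order)...
  at root: (((18*((y*4)+(y*y)))+(((a*3)+(y*b))+((x*x)*(y*a))))*((b*z)*x)) (not simplifiable)
  at L: ((18*((y*4)+(y*y)))+(((a*3)+(y*b))+((x*x)*(y*a)))) (not simplifiable)
  at LL: (18*((y*4)+(y*y))) (not simplifiable)
  at LLR: ((y*4)+(y*y)) (not simplifiable)
  at LLRL: (y*4) (not simplifiable)
  at LLRR: (y*y) (not simplifiable)
  at LR: (((a*3)+(y*b))+((x*x)*(y*a))) (not simplifiable)
  at LRL: ((a*3)+(y*b)) (not simplifiable)
  at LRLL: (a*3) (not simplifiable)
  at LRLR: (y*b) (not simplifiable)
  at LRR: ((x*x)*(y*a)) (not simplifiable)
  at LRRL: (x*x) (not simplifiable)
  at LRRR: (y*a) (not simplifiable)
  at R: ((b*z)*x) (not simplifiable)
  at RL: (b*z) (not simplifiable)
Result: no simplifiable subexpression found -> normal form.

Answer: yes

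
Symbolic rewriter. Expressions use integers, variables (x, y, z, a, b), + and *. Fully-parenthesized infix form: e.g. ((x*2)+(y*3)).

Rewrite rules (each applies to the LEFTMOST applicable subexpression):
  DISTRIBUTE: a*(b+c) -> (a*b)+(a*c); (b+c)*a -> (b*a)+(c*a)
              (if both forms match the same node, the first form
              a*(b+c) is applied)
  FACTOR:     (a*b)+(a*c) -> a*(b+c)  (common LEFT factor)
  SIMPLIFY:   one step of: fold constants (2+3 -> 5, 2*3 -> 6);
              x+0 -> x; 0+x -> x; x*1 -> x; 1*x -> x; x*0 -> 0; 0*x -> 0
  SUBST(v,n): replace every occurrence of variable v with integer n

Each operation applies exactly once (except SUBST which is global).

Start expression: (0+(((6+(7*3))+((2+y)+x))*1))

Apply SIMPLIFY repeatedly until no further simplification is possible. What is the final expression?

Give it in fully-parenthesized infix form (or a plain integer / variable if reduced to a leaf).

Answer: (27+((2+y)+x))

Derivation:
Start: (0+(((6+(7*3))+((2+y)+x))*1))
Step 1: at root: (0+(((6+(7*3))+((2+y)+x))*1)) -> (((6+(7*3))+((2+y)+x))*1); overall: (0+(((6+(7*3))+((2+y)+x))*1)) -> (((6+(7*3))+((2+y)+x))*1)
Step 2: at root: (((6+(7*3))+((2+y)+x))*1) -> ((6+(7*3))+((2+y)+x)); overall: (((6+(7*3))+((2+y)+x))*1) -> ((6+(7*3))+((2+y)+x))
Step 3: at LR: (7*3) -> 21; overall: ((6+(7*3))+((2+y)+x)) -> ((6+21)+((2+y)+x))
Step 4: at L: (6+21) -> 27; overall: ((6+21)+((2+y)+x)) -> (27+((2+y)+x))
Fixed point: (27+((2+y)+x))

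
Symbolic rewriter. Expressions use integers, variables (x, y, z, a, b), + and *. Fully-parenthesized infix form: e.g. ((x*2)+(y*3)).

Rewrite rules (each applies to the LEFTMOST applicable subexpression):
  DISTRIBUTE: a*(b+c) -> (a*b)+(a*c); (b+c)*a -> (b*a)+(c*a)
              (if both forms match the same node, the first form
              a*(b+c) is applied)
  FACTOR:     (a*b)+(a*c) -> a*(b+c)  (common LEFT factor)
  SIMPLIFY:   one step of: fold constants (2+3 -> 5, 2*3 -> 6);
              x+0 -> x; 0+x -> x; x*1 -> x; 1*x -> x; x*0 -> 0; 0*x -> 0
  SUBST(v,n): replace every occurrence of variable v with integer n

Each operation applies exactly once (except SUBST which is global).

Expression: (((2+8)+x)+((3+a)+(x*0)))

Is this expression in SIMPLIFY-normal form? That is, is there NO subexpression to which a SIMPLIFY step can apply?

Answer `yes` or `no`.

Expression: (((2+8)+x)+((3+a)+(x*0)))
Scanning for simplifiable subexpressions (pre-order)...
  at root: (((2+8)+x)+((3+a)+(x*0))) (not simplifiable)
  at L: ((2+8)+x) (not simplifiable)
  at LL: (2+8) (SIMPLIFIABLE)
  at R: ((3+a)+(x*0)) (not simplifiable)
  at RL: (3+a) (not simplifiable)
  at RR: (x*0) (SIMPLIFIABLE)
Found simplifiable subexpr at path LL: (2+8)
One SIMPLIFY step would give: ((10+x)+((3+a)+(x*0)))
-> NOT in normal form.

Answer: no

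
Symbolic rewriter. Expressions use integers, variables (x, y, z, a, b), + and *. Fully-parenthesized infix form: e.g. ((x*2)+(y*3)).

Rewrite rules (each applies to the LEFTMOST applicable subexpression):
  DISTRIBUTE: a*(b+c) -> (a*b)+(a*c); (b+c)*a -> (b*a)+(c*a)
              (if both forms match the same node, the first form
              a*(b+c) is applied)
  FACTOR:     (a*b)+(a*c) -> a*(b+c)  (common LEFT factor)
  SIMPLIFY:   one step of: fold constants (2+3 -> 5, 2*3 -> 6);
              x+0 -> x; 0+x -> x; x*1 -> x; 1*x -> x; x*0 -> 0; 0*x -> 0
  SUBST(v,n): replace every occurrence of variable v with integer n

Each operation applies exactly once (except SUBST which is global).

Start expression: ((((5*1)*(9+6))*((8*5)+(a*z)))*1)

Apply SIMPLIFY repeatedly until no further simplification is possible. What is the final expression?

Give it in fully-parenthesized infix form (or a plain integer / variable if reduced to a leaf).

Answer: (75*(40+(a*z)))

Derivation:
Start: ((((5*1)*(9+6))*((8*5)+(a*z)))*1)
Step 1: at root: ((((5*1)*(9+6))*((8*5)+(a*z)))*1) -> (((5*1)*(9+6))*((8*5)+(a*z))); overall: ((((5*1)*(9+6))*((8*5)+(a*z)))*1) -> (((5*1)*(9+6))*((8*5)+(a*z)))
Step 2: at LL: (5*1) -> 5; overall: (((5*1)*(9+6))*((8*5)+(a*z))) -> ((5*(9+6))*((8*5)+(a*z)))
Step 3: at LR: (9+6) -> 15; overall: ((5*(9+6))*((8*5)+(a*z))) -> ((5*15)*((8*5)+(a*z)))
Step 4: at L: (5*15) -> 75; overall: ((5*15)*((8*5)+(a*z))) -> (75*((8*5)+(a*z)))
Step 5: at RL: (8*5) -> 40; overall: (75*((8*5)+(a*z))) -> (75*(40+(a*z)))
Fixed point: (75*(40+(a*z)))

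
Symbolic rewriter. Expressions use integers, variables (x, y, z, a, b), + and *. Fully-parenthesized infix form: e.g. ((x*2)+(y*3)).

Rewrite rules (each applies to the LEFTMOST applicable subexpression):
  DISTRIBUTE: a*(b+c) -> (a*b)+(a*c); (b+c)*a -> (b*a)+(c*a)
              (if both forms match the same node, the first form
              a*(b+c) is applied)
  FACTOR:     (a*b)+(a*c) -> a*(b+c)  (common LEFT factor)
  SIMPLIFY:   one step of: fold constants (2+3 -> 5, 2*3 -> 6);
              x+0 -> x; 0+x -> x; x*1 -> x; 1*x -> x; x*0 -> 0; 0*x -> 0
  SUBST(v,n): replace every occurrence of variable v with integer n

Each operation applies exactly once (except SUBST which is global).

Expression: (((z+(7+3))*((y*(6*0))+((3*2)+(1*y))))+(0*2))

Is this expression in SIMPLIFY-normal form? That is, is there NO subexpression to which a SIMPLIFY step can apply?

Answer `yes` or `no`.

Expression: (((z+(7+3))*((y*(6*0))+((3*2)+(1*y))))+(0*2))
Scanning for simplifiable subexpressions (pre-order)...
  at root: (((z+(7+3))*((y*(6*0))+((3*2)+(1*y))))+(0*2)) (not simplifiable)
  at L: ((z+(7+3))*((y*(6*0))+((3*2)+(1*y)))) (not simplifiable)
  at LL: (z+(7+3)) (not simplifiable)
  at LLR: (7+3) (SIMPLIFIABLE)
  at LR: ((y*(6*0))+((3*2)+(1*y))) (not simplifiable)
  at LRL: (y*(6*0)) (not simplifiable)
  at LRLR: (6*0) (SIMPLIFIABLE)
  at LRR: ((3*2)+(1*y)) (not simplifiable)
  at LRRL: (3*2) (SIMPLIFIABLE)
  at LRRR: (1*y) (SIMPLIFIABLE)
  at R: (0*2) (SIMPLIFIABLE)
Found simplifiable subexpr at path LLR: (7+3)
One SIMPLIFY step would give: (((z+10)*((y*(6*0))+((3*2)+(1*y))))+(0*2))
-> NOT in normal form.

Answer: no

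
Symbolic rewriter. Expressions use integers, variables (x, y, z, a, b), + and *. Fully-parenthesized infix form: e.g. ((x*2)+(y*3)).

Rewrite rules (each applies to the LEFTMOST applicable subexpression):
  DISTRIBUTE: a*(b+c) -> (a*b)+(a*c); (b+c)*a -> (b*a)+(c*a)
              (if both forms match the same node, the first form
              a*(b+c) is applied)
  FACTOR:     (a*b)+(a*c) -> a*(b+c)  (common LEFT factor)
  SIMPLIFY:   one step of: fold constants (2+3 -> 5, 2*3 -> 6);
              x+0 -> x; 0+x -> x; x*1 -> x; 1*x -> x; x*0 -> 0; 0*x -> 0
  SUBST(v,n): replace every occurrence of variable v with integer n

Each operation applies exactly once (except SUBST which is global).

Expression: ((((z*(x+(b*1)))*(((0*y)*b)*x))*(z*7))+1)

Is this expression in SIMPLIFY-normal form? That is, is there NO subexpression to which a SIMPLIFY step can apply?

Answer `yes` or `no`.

Expression: ((((z*(x+(b*1)))*(((0*y)*b)*x))*(z*7))+1)
Scanning for simplifiable subexpressions (pre-order)...
  at root: ((((z*(x+(b*1)))*(((0*y)*b)*x))*(z*7))+1) (not simplifiable)
  at L: (((z*(x+(b*1)))*(((0*y)*b)*x))*(z*7)) (not simplifiable)
  at LL: ((z*(x+(b*1)))*(((0*y)*b)*x)) (not simplifiable)
  at LLL: (z*(x+(b*1))) (not simplifiable)
  at LLLR: (x+(b*1)) (not simplifiable)
  at LLLRR: (b*1) (SIMPLIFIABLE)
  at LLR: (((0*y)*b)*x) (not simplifiable)
  at LLRL: ((0*y)*b) (not simplifiable)
  at LLRLL: (0*y) (SIMPLIFIABLE)
  at LR: (z*7) (not simplifiable)
Found simplifiable subexpr at path LLLRR: (b*1)
One SIMPLIFY step would give: ((((z*(x+b))*(((0*y)*b)*x))*(z*7))+1)
-> NOT in normal form.

Answer: no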